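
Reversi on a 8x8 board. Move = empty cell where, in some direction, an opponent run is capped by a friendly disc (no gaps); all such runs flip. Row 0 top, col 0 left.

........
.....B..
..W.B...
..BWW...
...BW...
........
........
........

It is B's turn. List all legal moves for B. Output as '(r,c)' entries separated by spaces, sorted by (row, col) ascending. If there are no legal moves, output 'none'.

Answer: (1,2) (2,3) (2,5) (3,5) (4,2) (4,5) (5,4)

Derivation:
(1,1): no bracket -> illegal
(1,2): flips 1 -> legal
(1,3): no bracket -> illegal
(2,1): no bracket -> illegal
(2,3): flips 1 -> legal
(2,5): flips 1 -> legal
(3,1): no bracket -> illegal
(3,5): flips 2 -> legal
(4,2): flips 1 -> legal
(4,5): flips 1 -> legal
(5,3): no bracket -> illegal
(5,4): flips 2 -> legal
(5,5): no bracket -> illegal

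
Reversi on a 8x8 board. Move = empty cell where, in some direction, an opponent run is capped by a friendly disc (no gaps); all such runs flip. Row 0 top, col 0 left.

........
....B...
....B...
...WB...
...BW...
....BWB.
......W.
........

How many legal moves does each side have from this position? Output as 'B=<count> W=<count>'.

Answer: B=5 W=8

Derivation:
-- B to move --
(2,2): no bracket -> illegal
(2,3): flips 1 -> legal
(3,2): flips 1 -> legal
(3,5): no bracket -> illegal
(4,2): flips 1 -> legal
(4,5): flips 1 -> legal
(4,6): no bracket -> illegal
(5,3): no bracket -> illegal
(5,7): no bracket -> illegal
(6,4): no bracket -> illegal
(6,5): no bracket -> illegal
(6,7): no bracket -> illegal
(7,5): no bracket -> illegal
(7,6): flips 1 -> legal
(7,7): no bracket -> illegal
B mobility = 5
-- W to move --
(0,3): no bracket -> illegal
(0,4): flips 3 -> legal
(0,5): no bracket -> illegal
(1,3): no bracket -> illegal
(1,5): flips 1 -> legal
(2,3): no bracket -> illegal
(2,5): no bracket -> illegal
(3,2): no bracket -> illegal
(3,5): flips 1 -> legal
(4,2): flips 1 -> legal
(4,5): no bracket -> illegal
(4,6): flips 1 -> legal
(4,7): no bracket -> illegal
(5,2): no bracket -> illegal
(5,3): flips 2 -> legal
(5,7): flips 1 -> legal
(6,3): no bracket -> illegal
(6,4): flips 1 -> legal
(6,5): no bracket -> illegal
(6,7): no bracket -> illegal
W mobility = 8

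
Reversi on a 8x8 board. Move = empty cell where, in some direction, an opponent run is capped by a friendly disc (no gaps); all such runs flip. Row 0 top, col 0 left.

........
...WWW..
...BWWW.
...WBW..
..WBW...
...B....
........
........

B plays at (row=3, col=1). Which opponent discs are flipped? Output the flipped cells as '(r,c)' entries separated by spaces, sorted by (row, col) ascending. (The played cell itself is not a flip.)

Answer: (4,2)

Derivation:
Dir NW: first cell '.' (not opp) -> no flip
Dir N: first cell '.' (not opp) -> no flip
Dir NE: first cell '.' (not opp) -> no flip
Dir W: first cell '.' (not opp) -> no flip
Dir E: first cell '.' (not opp) -> no flip
Dir SW: first cell '.' (not opp) -> no flip
Dir S: first cell '.' (not opp) -> no flip
Dir SE: opp run (4,2) capped by B -> flip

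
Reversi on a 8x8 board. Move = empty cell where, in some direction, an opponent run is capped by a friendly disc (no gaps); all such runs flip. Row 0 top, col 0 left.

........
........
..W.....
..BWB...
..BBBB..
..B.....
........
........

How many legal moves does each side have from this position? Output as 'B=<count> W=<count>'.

-- B to move --
(1,1): flips 2 -> legal
(1,2): flips 1 -> legal
(1,3): no bracket -> illegal
(2,1): no bracket -> illegal
(2,3): flips 1 -> legal
(2,4): flips 1 -> legal
(3,1): no bracket -> illegal
B mobility = 4
-- W to move --
(2,1): no bracket -> illegal
(2,3): no bracket -> illegal
(2,4): no bracket -> illegal
(2,5): no bracket -> illegal
(3,1): flips 1 -> legal
(3,5): flips 1 -> legal
(3,6): no bracket -> illegal
(4,1): no bracket -> illegal
(4,6): no bracket -> illegal
(5,1): flips 1 -> legal
(5,3): flips 1 -> legal
(5,4): no bracket -> illegal
(5,5): flips 1 -> legal
(5,6): no bracket -> illegal
(6,1): no bracket -> illegal
(6,2): flips 3 -> legal
(6,3): no bracket -> illegal
W mobility = 6

Answer: B=4 W=6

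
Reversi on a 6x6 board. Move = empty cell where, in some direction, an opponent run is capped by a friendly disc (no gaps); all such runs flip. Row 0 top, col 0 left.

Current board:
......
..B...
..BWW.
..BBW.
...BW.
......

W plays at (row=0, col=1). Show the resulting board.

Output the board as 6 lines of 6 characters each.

Answer: .W....
..W...
..BWW.
..BBW.
...BW.
......

Derivation:
Place W at (0,1); scan 8 dirs for brackets.
Dir NW: edge -> no flip
Dir N: edge -> no flip
Dir NE: edge -> no flip
Dir W: first cell '.' (not opp) -> no flip
Dir E: first cell '.' (not opp) -> no flip
Dir SW: first cell '.' (not opp) -> no flip
Dir S: first cell '.' (not opp) -> no flip
Dir SE: opp run (1,2) capped by W -> flip
All flips: (1,2)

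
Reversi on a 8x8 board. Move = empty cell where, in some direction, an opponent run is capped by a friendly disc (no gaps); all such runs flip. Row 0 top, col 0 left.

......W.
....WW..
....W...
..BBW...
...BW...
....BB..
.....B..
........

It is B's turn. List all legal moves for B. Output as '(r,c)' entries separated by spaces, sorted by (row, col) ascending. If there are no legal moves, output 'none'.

Answer: (0,4) (2,5) (3,5) (4,5)

Derivation:
(0,3): no bracket -> illegal
(0,4): flips 4 -> legal
(0,5): no bracket -> illegal
(0,7): no bracket -> illegal
(1,3): no bracket -> illegal
(1,6): no bracket -> illegal
(1,7): no bracket -> illegal
(2,3): no bracket -> illegal
(2,5): flips 1 -> legal
(2,6): no bracket -> illegal
(3,5): flips 1 -> legal
(4,5): flips 1 -> legal
(5,3): no bracket -> illegal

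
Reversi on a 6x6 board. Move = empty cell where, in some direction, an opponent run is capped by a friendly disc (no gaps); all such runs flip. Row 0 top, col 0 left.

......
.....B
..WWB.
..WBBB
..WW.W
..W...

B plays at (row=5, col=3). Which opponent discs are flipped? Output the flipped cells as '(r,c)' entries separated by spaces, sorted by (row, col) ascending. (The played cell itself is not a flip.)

Dir NW: opp run (4,2), next='.' -> no flip
Dir N: opp run (4,3) capped by B -> flip
Dir NE: first cell '.' (not opp) -> no flip
Dir W: opp run (5,2), next='.' -> no flip
Dir E: first cell '.' (not opp) -> no flip
Dir SW: edge -> no flip
Dir S: edge -> no flip
Dir SE: edge -> no flip

Answer: (4,3)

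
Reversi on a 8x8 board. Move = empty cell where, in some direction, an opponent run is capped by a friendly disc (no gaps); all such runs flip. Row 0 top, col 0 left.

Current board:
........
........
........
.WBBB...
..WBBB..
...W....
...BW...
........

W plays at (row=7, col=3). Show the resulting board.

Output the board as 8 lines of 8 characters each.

Place W at (7,3); scan 8 dirs for brackets.
Dir NW: first cell '.' (not opp) -> no flip
Dir N: opp run (6,3) capped by W -> flip
Dir NE: first cell 'W' (not opp) -> no flip
Dir W: first cell '.' (not opp) -> no flip
Dir E: first cell '.' (not opp) -> no flip
Dir SW: edge -> no flip
Dir S: edge -> no flip
Dir SE: edge -> no flip
All flips: (6,3)

Answer: ........
........
........
.WBBB...
..WBBB..
...W....
...WW...
...W....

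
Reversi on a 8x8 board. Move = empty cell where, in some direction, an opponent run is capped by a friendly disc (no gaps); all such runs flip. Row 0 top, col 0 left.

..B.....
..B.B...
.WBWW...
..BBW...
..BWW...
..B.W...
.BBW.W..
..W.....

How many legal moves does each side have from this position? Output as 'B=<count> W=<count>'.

Answer: B=13 W=11

Derivation:
-- B to move --
(1,0): flips 1 -> legal
(1,1): no bracket -> illegal
(1,3): flips 1 -> legal
(1,5): flips 1 -> legal
(2,0): flips 1 -> legal
(2,5): flips 4 -> legal
(3,0): flips 1 -> legal
(3,1): no bracket -> illegal
(3,5): flips 1 -> legal
(4,5): flips 4 -> legal
(5,3): flips 1 -> legal
(5,5): flips 1 -> legal
(5,6): no bracket -> illegal
(6,4): flips 5 -> legal
(6,6): no bracket -> illegal
(7,1): no bracket -> illegal
(7,3): no bracket -> illegal
(7,4): flips 1 -> legal
(7,5): no bracket -> illegal
(7,6): flips 3 -> legal
B mobility = 13
-- W to move --
(0,1): flips 1 -> legal
(0,3): flips 1 -> legal
(0,4): flips 1 -> legal
(0,5): flips 1 -> legal
(1,1): flips 2 -> legal
(1,3): no bracket -> illegal
(1,5): no bracket -> illegal
(2,5): no bracket -> illegal
(3,1): flips 2 -> legal
(4,1): flips 3 -> legal
(5,0): flips 1 -> legal
(5,1): flips 2 -> legal
(5,3): no bracket -> illegal
(6,0): flips 2 -> legal
(7,0): flips 2 -> legal
(7,1): no bracket -> illegal
(7,3): no bracket -> illegal
W mobility = 11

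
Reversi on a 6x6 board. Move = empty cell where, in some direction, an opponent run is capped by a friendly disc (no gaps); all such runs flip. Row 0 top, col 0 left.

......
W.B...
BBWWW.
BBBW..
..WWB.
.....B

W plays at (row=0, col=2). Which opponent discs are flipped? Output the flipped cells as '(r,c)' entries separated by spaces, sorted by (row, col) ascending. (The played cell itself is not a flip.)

Dir NW: edge -> no flip
Dir N: edge -> no flip
Dir NE: edge -> no flip
Dir W: first cell '.' (not opp) -> no flip
Dir E: first cell '.' (not opp) -> no flip
Dir SW: first cell '.' (not opp) -> no flip
Dir S: opp run (1,2) capped by W -> flip
Dir SE: first cell '.' (not opp) -> no flip

Answer: (1,2)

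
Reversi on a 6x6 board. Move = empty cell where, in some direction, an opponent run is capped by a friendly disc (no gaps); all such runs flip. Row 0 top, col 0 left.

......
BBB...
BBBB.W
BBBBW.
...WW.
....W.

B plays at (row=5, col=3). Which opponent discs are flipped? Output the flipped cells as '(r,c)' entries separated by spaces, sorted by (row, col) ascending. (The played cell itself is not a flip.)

Answer: (4,3)

Derivation:
Dir NW: first cell '.' (not opp) -> no flip
Dir N: opp run (4,3) capped by B -> flip
Dir NE: opp run (4,4), next='.' -> no flip
Dir W: first cell '.' (not opp) -> no flip
Dir E: opp run (5,4), next='.' -> no flip
Dir SW: edge -> no flip
Dir S: edge -> no flip
Dir SE: edge -> no flip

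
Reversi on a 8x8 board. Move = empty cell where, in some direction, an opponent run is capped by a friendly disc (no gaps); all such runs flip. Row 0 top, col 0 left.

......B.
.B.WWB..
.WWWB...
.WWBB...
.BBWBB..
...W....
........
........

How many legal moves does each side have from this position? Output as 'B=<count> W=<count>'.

-- B to move --
(0,2): flips 1 -> legal
(0,3): flips 2 -> legal
(0,4): flips 1 -> legal
(0,5): flips 3 -> legal
(1,0): no bracket -> illegal
(1,2): flips 5 -> legal
(2,0): flips 4 -> legal
(2,5): no bracket -> illegal
(3,0): flips 2 -> legal
(4,0): no bracket -> illegal
(5,2): flips 1 -> legal
(5,4): no bracket -> illegal
(6,2): flips 1 -> legal
(6,3): flips 2 -> legal
(6,4): flips 1 -> legal
B mobility = 11
-- W to move --
(0,0): flips 1 -> legal
(0,1): flips 1 -> legal
(0,2): no bracket -> illegal
(0,4): no bracket -> illegal
(0,5): no bracket -> illegal
(0,7): no bracket -> illegal
(1,0): no bracket -> illegal
(1,2): no bracket -> illegal
(1,6): flips 1 -> legal
(1,7): no bracket -> illegal
(2,0): no bracket -> illegal
(2,5): flips 2 -> legal
(2,6): no bracket -> illegal
(3,0): no bracket -> illegal
(3,5): flips 4 -> legal
(3,6): no bracket -> illegal
(4,0): flips 2 -> legal
(4,6): flips 2 -> legal
(5,0): flips 1 -> legal
(5,1): flips 1 -> legal
(5,2): flips 1 -> legal
(5,4): flips 3 -> legal
(5,5): flips 2 -> legal
(5,6): flips 2 -> legal
W mobility = 13

Answer: B=11 W=13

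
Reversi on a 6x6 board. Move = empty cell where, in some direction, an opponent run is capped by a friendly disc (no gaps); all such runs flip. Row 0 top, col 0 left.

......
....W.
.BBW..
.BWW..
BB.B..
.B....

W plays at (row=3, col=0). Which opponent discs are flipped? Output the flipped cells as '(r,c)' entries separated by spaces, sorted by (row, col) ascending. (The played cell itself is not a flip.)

Answer: (3,1)

Derivation:
Dir NW: edge -> no flip
Dir N: first cell '.' (not opp) -> no flip
Dir NE: opp run (2,1), next='.' -> no flip
Dir W: edge -> no flip
Dir E: opp run (3,1) capped by W -> flip
Dir SW: edge -> no flip
Dir S: opp run (4,0), next='.' -> no flip
Dir SE: opp run (4,1), next='.' -> no flip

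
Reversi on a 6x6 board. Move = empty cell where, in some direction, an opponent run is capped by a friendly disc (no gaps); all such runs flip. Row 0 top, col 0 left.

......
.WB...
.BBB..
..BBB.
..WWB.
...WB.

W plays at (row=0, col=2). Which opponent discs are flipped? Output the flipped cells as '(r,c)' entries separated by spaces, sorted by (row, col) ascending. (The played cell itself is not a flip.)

Dir NW: edge -> no flip
Dir N: edge -> no flip
Dir NE: edge -> no flip
Dir W: first cell '.' (not opp) -> no flip
Dir E: first cell '.' (not opp) -> no flip
Dir SW: first cell 'W' (not opp) -> no flip
Dir S: opp run (1,2) (2,2) (3,2) capped by W -> flip
Dir SE: first cell '.' (not opp) -> no flip

Answer: (1,2) (2,2) (3,2)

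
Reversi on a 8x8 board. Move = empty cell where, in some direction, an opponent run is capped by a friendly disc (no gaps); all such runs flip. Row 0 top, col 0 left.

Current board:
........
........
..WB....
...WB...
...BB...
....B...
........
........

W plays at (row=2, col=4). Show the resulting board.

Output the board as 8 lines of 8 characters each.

Place W at (2,4); scan 8 dirs for brackets.
Dir NW: first cell '.' (not opp) -> no flip
Dir N: first cell '.' (not opp) -> no flip
Dir NE: first cell '.' (not opp) -> no flip
Dir W: opp run (2,3) capped by W -> flip
Dir E: first cell '.' (not opp) -> no flip
Dir SW: first cell 'W' (not opp) -> no flip
Dir S: opp run (3,4) (4,4) (5,4), next='.' -> no flip
Dir SE: first cell '.' (not opp) -> no flip
All flips: (2,3)

Answer: ........
........
..WWW...
...WB...
...BB...
....B...
........
........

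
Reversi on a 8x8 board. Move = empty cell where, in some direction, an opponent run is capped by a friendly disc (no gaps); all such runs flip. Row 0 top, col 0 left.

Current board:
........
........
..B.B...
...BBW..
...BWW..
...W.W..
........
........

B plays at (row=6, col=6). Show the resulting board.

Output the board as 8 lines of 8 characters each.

Answer: ........
........
..B.B...
...BBW..
...BBW..
...W.B..
......B.
........

Derivation:
Place B at (6,6); scan 8 dirs for brackets.
Dir NW: opp run (5,5) (4,4) capped by B -> flip
Dir N: first cell '.' (not opp) -> no flip
Dir NE: first cell '.' (not opp) -> no flip
Dir W: first cell '.' (not opp) -> no flip
Dir E: first cell '.' (not opp) -> no flip
Dir SW: first cell '.' (not opp) -> no flip
Dir S: first cell '.' (not opp) -> no flip
Dir SE: first cell '.' (not opp) -> no flip
All flips: (4,4) (5,5)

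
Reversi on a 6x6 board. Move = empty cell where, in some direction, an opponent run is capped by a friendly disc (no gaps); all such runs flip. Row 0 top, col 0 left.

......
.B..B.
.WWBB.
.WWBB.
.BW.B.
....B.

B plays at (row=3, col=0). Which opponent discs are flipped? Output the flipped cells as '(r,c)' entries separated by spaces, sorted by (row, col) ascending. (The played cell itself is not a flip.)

Dir NW: edge -> no flip
Dir N: first cell '.' (not opp) -> no flip
Dir NE: opp run (2,1), next='.' -> no flip
Dir W: edge -> no flip
Dir E: opp run (3,1) (3,2) capped by B -> flip
Dir SW: edge -> no flip
Dir S: first cell '.' (not opp) -> no flip
Dir SE: first cell 'B' (not opp) -> no flip

Answer: (3,1) (3,2)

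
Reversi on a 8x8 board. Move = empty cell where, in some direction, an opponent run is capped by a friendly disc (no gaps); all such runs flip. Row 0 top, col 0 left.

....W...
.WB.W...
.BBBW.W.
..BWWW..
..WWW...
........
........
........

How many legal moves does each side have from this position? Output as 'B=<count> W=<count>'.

-- B to move --
(0,0): flips 1 -> legal
(0,1): flips 1 -> legal
(0,2): no bracket -> illegal
(0,3): no bracket -> illegal
(0,5): flips 1 -> legal
(1,0): flips 1 -> legal
(1,3): no bracket -> illegal
(1,5): no bracket -> illegal
(1,6): no bracket -> illegal
(1,7): no bracket -> illegal
(2,0): no bracket -> illegal
(2,5): flips 1 -> legal
(2,7): no bracket -> illegal
(3,1): no bracket -> illegal
(3,6): flips 3 -> legal
(3,7): no bracket -> illegal
(4,1): no bracket -> illegal
(4,5): flips 1 -> legal
(4,6): no bracket -> illegal
(5,1): no bracket -> illegal
(5,2): flips 1 -> legal
(5,3): flips 2 -> legal
(5,4): flips 1 -> legal
(5,5): flips 2 -> legal
B mobility = 11
-- W to move --
(0,1): flips 2 -> legal
(0,2): flips 3 -> legal
(0,3): no bracket -> illegal
(1,0): flips 2 -> legal
(1,3): flips 2 -> legal
(2,0): flips 3 -> legal
(3,0): no bracket -> illegal
(3,1): flips 2 -> legal
(4,1): flips 2 -> legal
W mobility = 7

Answer: B=11 W=7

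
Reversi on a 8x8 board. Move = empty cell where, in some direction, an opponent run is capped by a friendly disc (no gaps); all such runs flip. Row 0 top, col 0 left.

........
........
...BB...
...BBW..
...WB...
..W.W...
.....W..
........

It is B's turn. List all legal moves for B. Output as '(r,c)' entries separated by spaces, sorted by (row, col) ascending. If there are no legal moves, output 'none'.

Answer: (2,6) (3,6) (4,2) (4,6) (5,3) (6,1) (6,4)

Derivation:
(2,5): no bracket -> illegal
(2,6): flips 1 -> legal
(3,2): no bracket -> illegal
(3,6): flips 1 -> legal
(4,1): no bracket -> illegal
(4,2): flips 1 -> legal
(4,5): no bracket -> illegal
(4,6): flips 1 -> legal
(5,1): no bracket -> illegal
(5,3): flips 1 -> legal
(5,5): no bracket -> illegal
(5,6): no bracket -> illegal
(6,1): flips 2 -> legal
(6,2): no bracket -> illegal
(6,3): no bracket -> illegal
(6,4): flips 1 -> legal
(6,6): no bracket -> illegal
(7,4): no bracket -> illegal
(7,5): no bracket -> illegal
(7,6): no bracket -> illegal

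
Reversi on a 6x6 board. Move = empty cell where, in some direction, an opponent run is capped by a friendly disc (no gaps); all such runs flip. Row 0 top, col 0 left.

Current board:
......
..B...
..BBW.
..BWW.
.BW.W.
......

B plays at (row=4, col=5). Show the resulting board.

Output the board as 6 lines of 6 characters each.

Place B at (4,5); scan 8 dirs for brackets.
Dir NW: opp run (3,4) capped by B -> flip
Dir N: first cell '.' (not opp) -> no flip
Dir NE: edge -> no flip
Dir W: opp run (4,4), next='.' -> no flip
Dir E: edge -> no flip
Dir SW: first cell '.' (not opp) -> no flip
Dir S: first cell '.' (not opp) -> no flip
Dir SE: edge -> no flip
All flips: (3,4)

Answer: ......
..B...
..BBW.
..BWB.
.BW.WB
......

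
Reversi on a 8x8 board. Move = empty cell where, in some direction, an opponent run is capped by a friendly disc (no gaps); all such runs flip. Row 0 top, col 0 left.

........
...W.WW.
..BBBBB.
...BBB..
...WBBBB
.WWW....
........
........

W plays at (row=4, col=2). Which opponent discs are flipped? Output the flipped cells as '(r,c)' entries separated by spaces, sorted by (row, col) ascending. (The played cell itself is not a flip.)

Dir NW: first cell '.' (not opp) -> no flip
Dir N: first cell '.' (not opp) -> no flip
Dir NE: opp run (3,3) (2,4) capped by W -> flip
Dir W: first cell '.' (not opp) -> no flip
Dir E: first cell 'W' (not opp) -> no flip
Dir SW: first cell 'W' (not opp) -> no flip
Dir S: first cell 'W' (not opp) -> no flip
Dir SE: first cell 'W' (not opp) -> no flip

Answer: (2,4) (3,3)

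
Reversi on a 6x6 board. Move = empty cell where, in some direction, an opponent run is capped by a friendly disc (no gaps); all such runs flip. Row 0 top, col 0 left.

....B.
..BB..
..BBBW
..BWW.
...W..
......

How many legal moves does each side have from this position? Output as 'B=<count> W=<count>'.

-- B to move --
(1,4): no bracket -> illegal
(1,5): no bracket -> illegal
(3,5): flips 2 -> legal
(4,2): flips 1 -> legal
(4,4): flips 2 -> legal
(4,5): flips 1 -> legal
(5,2): no bracket -> illegal
(5,3): flips 2 -> legal
(5,4): flips 1 -> legal
B mobility = 6
-- W to move --
(0,1): flips 2 -> legal
(0,2): no bracket -> illegal
(0,3): flips 2 -> legal
(0,5): no bracket -> illegal
(1,1): flips 1 -> legal
(1,4): flips 1 -> legal
(1,5): flips 1 -> legal
(2,1): flips 4 -> legal
(3,1): flips 1 -> legal
(3,5): no bracket -> illegal
(4,1): no bracket -> illegal
(4,2): no bracket -> illegal
W mobility = 7

Answer: B=6 W=7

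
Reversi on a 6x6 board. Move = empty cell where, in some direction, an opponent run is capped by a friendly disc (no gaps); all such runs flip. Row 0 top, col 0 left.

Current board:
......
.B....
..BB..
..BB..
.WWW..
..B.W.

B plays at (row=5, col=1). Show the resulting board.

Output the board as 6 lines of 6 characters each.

Answer: ......
.B....
..BB..
..BB..
.WBW..
.BB.W.

Derivation:
Place B at (5,1); scan 8 dirs for brackets.
Dir NW: first cell '.' (not opp) -> no flip
Dir N: opp run (4,1), next='.' -> no flip
Dir NE: opp run (4,2) capped by B -> flip
Dir W: first cell '.' (not opp) -> no flip
Dir E: first cell 'B' (not opp) -> no flip
Dir SW: edge -> no flip
Dir S: edge -> no flip
Dir SE: edge -> no flip
All flips: (4,2)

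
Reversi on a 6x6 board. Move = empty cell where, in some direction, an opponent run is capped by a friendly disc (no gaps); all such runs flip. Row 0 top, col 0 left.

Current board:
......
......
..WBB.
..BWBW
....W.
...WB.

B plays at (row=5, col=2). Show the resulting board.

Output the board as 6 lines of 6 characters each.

Place B at (5,2); scan 8 dirs for brackets.
Dir NW: first cell '.' (not opp) -> no flip
Dir N: first cell '.' (not opp) -> no flip
Dir NE: first cell '.' (not opp) -> no flip
Dir W: first cell '.' (not opp) -> no flip
Dir E: opp run (5,3) capped by B -> flip
Dir SW: edge -> no flip
Dir S: edge -> no flip
Dir SE: edge -> no flip
All flips: (5,3)

Answer: ......
......
..WBB.
..BWBW
....W.
..BBB.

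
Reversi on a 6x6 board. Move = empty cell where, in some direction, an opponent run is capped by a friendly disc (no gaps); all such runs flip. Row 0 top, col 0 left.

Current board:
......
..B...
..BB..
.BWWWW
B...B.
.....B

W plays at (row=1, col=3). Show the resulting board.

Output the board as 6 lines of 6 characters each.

Answer: ......
..BW..
..BW..
.BWWWW
B...B.
.....B

Derivation:
Place W at (1,3); scan 8 dirs for brackets.
Dir NW: first cell '.' (not opp) -> no flip
Dir N: first cell '.' (not opp) -> no flip
Dir NE: first cell '.' (not opp) -> no flip
Dir W: opp run (1,2), next='.' -> no flip
Dir E: first cell '.' (not opp) -> no flip
Dir SW: opp run (2,2) (3,1) (4,0), next=edge -> no flip
Dir S: opp run (2,3) capped by W -> flip
Dir SE: first cell '.' (not opp) -> no flip
All flips: (2,3)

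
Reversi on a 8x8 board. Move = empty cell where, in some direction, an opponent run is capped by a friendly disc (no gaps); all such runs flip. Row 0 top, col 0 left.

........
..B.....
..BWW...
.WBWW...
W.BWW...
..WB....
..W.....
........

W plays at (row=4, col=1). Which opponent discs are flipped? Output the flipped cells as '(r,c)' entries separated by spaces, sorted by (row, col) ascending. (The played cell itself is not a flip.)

Answer: (3,2) (4,2)

Derivation:
Dir NW: first cell '.' (not opp) -> no flip
Dir N: first cell 'W' (not opp) -> no flip
Dir NE: opp run (3,2) capped by W -> flip
Dir W: first cell 'W' (not opp) -> no flip
Dir E: opp run (4,2) capped by W -> flip
Dir SW: first cell '.' (not opp) -> no flip
Dir S: first cell '.' (not opp) -> no flip
Dir SE: first cell 'W' (not opp) -> no flip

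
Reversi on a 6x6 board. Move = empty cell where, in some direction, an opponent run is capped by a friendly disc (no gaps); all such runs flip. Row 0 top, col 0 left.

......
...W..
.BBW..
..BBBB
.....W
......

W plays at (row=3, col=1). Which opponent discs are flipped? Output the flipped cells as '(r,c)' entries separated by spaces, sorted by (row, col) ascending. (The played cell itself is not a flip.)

Dir NW: first cell '.' (not opp) -> no flip
Dir N: opp run (2,1), next='.' -> no flip
Dir NE: opp run (2,2) capped by W -> flip
Dir W: first cell '.' (not opp) -> no flip
Dir E: opp run (3,2) (3,3) (3,4) (3,5), next=edge -> no flip
Dir SW: first cell '.' (not opp) -> no flip
Dir S: first cell '.' (not opp) -> no flip
Dir SE: first cell '.' (not opp) -> no flip

Answer: (2,2)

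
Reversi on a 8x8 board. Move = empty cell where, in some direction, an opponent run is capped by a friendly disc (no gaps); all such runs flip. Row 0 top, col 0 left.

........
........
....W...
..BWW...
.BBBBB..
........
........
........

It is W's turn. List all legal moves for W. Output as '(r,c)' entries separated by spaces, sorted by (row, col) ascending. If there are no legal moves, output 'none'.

Answer: (3,1) (5,1) (5,2) (5,3) (5,4) (5,5) (5,6)

Derivation:
(2,1): no bracket -> illegal
(2,2): no bracket -> illegal
(2,3): no bracket -> illegal
(3,0): no bracket -> illegal
(3,1): flips 1 -> legal
(3,5): no bracket -> illegal
(3,6): no bracket -> illegal
(4,0): no bracket -> illegal
(4,6): no bracket -> illegal
(5,0): no bracket -> illegal
(5,1): flips 1 -> legal
(5,2): flips 1 -> legal
(5,3): flips 1 -> legal
(5,4): flips 1 -> legal
(5,5): flips 1 -> legal
(5,6): flips 1 -> legal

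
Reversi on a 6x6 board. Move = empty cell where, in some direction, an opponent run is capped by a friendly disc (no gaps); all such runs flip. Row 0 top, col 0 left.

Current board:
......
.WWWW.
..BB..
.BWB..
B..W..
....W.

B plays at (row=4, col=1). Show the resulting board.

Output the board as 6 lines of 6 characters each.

Place B at (4,1); scan 8 dirs for brackets.
Dir NW: first cell '.' (not opp) -> no flip
Dir N: first cell 'B' (not opp) -> no flip
Dir NE: opp run (3,2) capped by B -> flip
Dir W: first cell 'B' (not opp) -> no flip
Dir E: first cell '.' (not opp) -> no flip
Dir SW: first cell '.' (not opp) -> no flip
Dir S: first cell '.' (not opp) -> no flip
Dir SE: first cell '.' (not opp) -> no flip
All flips: (3,2)

Answer: ......
.WWWW.
..BB..
.BBB..
BB.W..
....W.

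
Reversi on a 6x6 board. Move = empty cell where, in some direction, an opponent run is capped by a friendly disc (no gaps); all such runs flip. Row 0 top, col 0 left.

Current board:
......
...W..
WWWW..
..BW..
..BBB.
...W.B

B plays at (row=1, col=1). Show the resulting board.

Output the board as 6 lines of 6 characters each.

Place B at (1,1); scan 8 dirs for brackets.
Dir NW: first cell '.' (not opp) -> no flip
Dir N: first cell '.' (not opp) -> no flip
Dir NE: first cell '.' (not opp) -> no flip
Dir W: first cell '.' (not opp) -> no flip
Dir E: first cell '.' (not opp) -> no flip
Dir SW: opp run (2,0), next=edge -> no flip
Dir S: opp run (2,1), next='.' -> no flip
Dir SE: opp run (2,2) (3,3) capped by B -> flip
All flips: (2,2) (3,3)

Answer: ......
.B.W..
WWBW..
..BB..
..BBB.
...W.B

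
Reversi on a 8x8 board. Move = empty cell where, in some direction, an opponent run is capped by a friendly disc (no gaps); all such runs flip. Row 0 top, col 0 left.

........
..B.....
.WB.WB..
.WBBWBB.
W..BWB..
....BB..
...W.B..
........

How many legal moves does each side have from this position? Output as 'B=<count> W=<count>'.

Answer: B=9 W=15

Derivation:
-- B to move --
(1,0): flips 1 -> legal
(1,1): no bracket -> illegal
(1,3): flips 1 -> legal
(1,4): flips 3 -> legal
(1,5): flips 1 -> legal
(2,0): flips 1 -> legal
(2,3): flips 2 -> legal
(3,0): flips 2 -> legal
(4,1): no bracket -> illegal
(4,2): no bracket -> illegal
(5,0): no bracket -> illegal
(5,1): no bracket -> illegal
(5,2): no bracket -> illegal
(5,3): flips 1 -> legal
(6,2): no bracket -> illegal
(6,4): no bracket -> illegal
(7,2): flips 1 -> legal
(7,3): no bracket -> illegal
(7,4): no bracket -> illegal
B mobility = 9
-- W to move --
(0,1): no bracket -> illegal
(0,2): no bracket -> illegal
(0,3): flips 1 -> legal
(1,1): flips 2 -> legal
(1,3): flips 1 -> legal
(1,4): no bracket -> illegal
(1,5): no bracket -> illegal
(1,6): flips 1 -> legal
(2,3): flips 1 -> legal
(2,6): flips 2 -> legal
(2,7): flips 3 -> legal
(3,7): flips 2 -> legal
(4,1): no bracket -> illegal
(4,2): flips 2 -> legal
(4,6): flips 2 -> legal
(4,7): no bracket -> illegal
(5,2): flips 1 -> legal
(5,3): no bracket -> illegal
(5,6): flips 1 -> legal
(6,4): flips 1 -> legal
(6,6): flips 1 -> legal
(7,4): no bracket -> illegal
(7,5): no bracket -> illegal
(7,6): flips 4 -> legal
W mobility = 15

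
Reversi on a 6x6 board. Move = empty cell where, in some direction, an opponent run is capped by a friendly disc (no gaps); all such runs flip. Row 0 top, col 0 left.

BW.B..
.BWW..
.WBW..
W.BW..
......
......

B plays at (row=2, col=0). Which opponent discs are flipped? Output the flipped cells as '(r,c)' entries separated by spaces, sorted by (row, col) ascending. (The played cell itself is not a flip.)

Answer: (2,1)

Derivation:
Dir NW: edge -> no flip
Dir N: first cell '.' (not opp) -> no flip
Dir NE: first cell 'B' (not opp) -> no flip
Dir W: edge -> no flip
Dir E: opp run (2,1) capped by B -> flip
Dir SW: edge -> no flip
Dir S: opp run (3,0), next='.' -> no flip
Dir SE: first cell '.' (not opp) -> no flip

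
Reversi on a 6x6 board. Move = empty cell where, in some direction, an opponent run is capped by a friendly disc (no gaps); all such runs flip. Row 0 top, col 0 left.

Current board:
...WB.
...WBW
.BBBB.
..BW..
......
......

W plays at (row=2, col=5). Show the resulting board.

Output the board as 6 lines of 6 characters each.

Answer: ...WB.
...WWW
.BBBBW
..BW..
......
......

Derivation:
Place W at (2,5); scan 8 dirs for brackets.
Dir NW: opp run (1,4) capped by W -> flip
Dir N: first cell 'W' (not opp) -> no flip
Dir NE: edge -> no flip
Dir W: opp run (2,4) (2,3) (2,2) (2,1), next='.' -> no flip
Dir E: edge -> no flip
Dir SW: first cell '.' (not opp) -> no flip
Dir S: first cell '.' (not opp) -> no flip
Dir SE: edge -> no flip
All flips: (1,4)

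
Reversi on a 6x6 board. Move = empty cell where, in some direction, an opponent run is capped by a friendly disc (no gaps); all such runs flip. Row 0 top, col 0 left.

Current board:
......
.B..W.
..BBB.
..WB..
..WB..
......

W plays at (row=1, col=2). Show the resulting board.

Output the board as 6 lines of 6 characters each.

Answer: ......
.BW.W.
..WBB.
..WB..
..WB..
......

Derivation:
Place W at (1,2); scan 8 dirs for brackets.
Dir NW: first cell '.' (not opp) -> no flip
Dir N: first cell '.' (not opp) -> no flip
Dir NE: first cell '.' (not opp) -> no flip
Dir W: opp run (1,1), next='.' -> no flip
Dir E: first cell '.' (not opp) -> no flip
Dir SW: first cell '.' (not opp) -> no flip
Dir S: opp run (2,2) capped by W -> flip
Dir SE: opp run (2,3), next='.' -> no flip
All flips: (2,2)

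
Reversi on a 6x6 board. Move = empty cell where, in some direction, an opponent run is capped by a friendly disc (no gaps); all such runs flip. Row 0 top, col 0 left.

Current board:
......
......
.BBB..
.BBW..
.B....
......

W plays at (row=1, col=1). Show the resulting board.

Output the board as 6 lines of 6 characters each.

Answer: ......
.W....
.BWB..
.BBW..
.B....
......

Derivation:
Place W at (1,1); scan 8 dirs for brackets.
Dir NW: first cell '.' (not opp) -> no flip
Dir N: first cell '.' (not opp) -> no flip
Dir NE: first cell '.' (not opp) -> no flip
Dir W: first cell '.' (not opp) -> no flip
Dir E: first cell '.' (not opp) -> no flip
Dir SW: first cell '.' (not opp) -> no flip
Dir S: opp run (2,1) (3,1) (4,1), next='.' -> no flip
Dir SE: opp run (2,2) capped by W -> flip
All flips: (2,2)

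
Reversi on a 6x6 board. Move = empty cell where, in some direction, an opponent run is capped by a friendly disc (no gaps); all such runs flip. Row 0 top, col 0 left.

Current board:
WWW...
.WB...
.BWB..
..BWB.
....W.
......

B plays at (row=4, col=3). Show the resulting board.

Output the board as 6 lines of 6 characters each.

Answer: WWW...
.WB...
.BWB..
..BBB.
...BW.
......

Derivation:
Place B at (4,3); scan 8 dirs for brackets.
Dir NW: first cell 'B' (not opp) -> no flip
Dir N: opp run (3,3) capped by B -> flip
Dir NE: first cell 'B' (not opp) -> no flip
Dir W: first cell '.' (not opp) -> no flip
Dir E: opp run (4,4), next='.' -> no flip
Dir SW: first cell '.' (not opp) -> no flip
Dir S: first cell '.' (not opp) -> no flip
Dir SE: first cell '.' (not opp) -> no flip
All flips: (3,3)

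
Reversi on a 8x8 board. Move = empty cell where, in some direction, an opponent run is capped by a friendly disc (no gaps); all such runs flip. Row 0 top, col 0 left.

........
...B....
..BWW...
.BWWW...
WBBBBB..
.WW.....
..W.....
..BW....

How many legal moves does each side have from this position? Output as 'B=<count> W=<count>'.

Answer: B=10 W=14

Derivation:
-- B to move --
(1,2): flips 2 -> legal
(1,4): flips 4 -> legal
(1,5): flips 2 -> legal
(2,1): flips 1 -> legal
(2,5): flips 3 -> legal
(3,0): no bracket -> illegal
(3,5): flips 4 -> legal
(5,0): no bracket -> illegal
(5,3): no bracket -> illegal
(6,0): flips 1 -> legal
(6,1): flips 2 -> legal
(6,3): flips 1 -> legal
(6,4): no bracket -> illegal
(7,1): no bracket -> illegal
(7,4): flips 1 -> legal
B mobility = 10
-- W to move --
(0,2): flips 1 -> legal
(0,3): flips 1 -> legal
(0,4): flips 3 -> legal
(1,1): flips 1 -> legal
(1,2): flips 1 -> legal
(1,4): no bracket -> illegal
(2,0): no bracket -> illegal
(2,1): flips 3 -> legal
(3,0): flips 2 -> legal
(3,5): no bracket -> illegal
(3,6): no bracket -> illegal
(4,6): flips 5 -> legal
(5,0): flips 1 -> legal
(5,3): flips 1 -> legal
(5,4): flips 2 -> legal
(5,5): flips 1 -> legal
(5,6): flips 1 -> legal
(6,1): no bracket -> illegal
(6,3): no bracket -> illegal
(7,1): flips 1 -> legal
W mobility = 14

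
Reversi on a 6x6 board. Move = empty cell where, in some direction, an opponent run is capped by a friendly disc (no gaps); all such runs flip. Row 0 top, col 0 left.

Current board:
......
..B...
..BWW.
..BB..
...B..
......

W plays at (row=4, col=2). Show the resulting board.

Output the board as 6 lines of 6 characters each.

Place W at (4,2); scan 8 dirs for brackets.
Dir NW: first cell '.' (not opp) -> no flip
Dir N: opp run (3,2) (2,2) (1,2), next='.' -> no flip
Dir NE: opp run (3,3) capped by W -> flip
Dir W: first cell '.' (not opp) -> no flip
Dir E: opp run (4,3), next='.' -> no flip
Dir SW: first cell '.' (not opp) -> no flip
Dir S: first cell '.' (not opp) -> no flip
Dir SE: first cell '.' (not opp) -> no flip
All flips: (3,3)

Answer: ......
..B...
..BWW.
..BW..
..WB..
......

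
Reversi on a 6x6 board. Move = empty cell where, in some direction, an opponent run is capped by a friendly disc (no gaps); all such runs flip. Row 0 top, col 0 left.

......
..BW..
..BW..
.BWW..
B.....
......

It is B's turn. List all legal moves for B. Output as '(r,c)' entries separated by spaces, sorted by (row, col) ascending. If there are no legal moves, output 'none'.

Answer: (0,4) (1,4) (2,4) (3,4) (4,2) (4,4)

Derivation:
(0,2): no bracket -> illegal
(0,3): no bracket -> illegal
(0,4): flips 1 -> legal
(1,4): flips 1 -> legal
(2,1): no bracket -> illegal
(2,4): flips 1 -> legal
(3,4): flips 3 -> legal
(4,1): no bracket -> illegal
(4,2): flips 1 -> legal
(4,3): no bracket -> illegal
(4,4): flips 1 -> legal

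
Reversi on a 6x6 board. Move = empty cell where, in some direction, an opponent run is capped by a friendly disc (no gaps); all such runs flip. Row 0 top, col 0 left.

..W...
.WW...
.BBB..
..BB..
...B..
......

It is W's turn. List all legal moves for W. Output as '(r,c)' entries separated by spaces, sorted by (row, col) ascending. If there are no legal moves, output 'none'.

Answer: (3,0) (3,1) (3,4) (4,2) (4,4)

Derivation:
(1,0): no bracket -> illegal
(1,3): no bracket -> illegal
(1,4): no bracket -> illegal
(2,0): no bracket -> illegal
(2,4): no bracket -> illegal
(3,0): flips 1 -> legal
(3,1): flips 1 -> legal
(3,4): flips 1 -> legal
(4,1): no bracket -> illegal
(4,2): flips 2 -> legal
(4,4): flips 2 -> legal
(5,2): no bracket -> illegal
(5,3): no bracket -> illegal
(5,4): no bracket -> illegal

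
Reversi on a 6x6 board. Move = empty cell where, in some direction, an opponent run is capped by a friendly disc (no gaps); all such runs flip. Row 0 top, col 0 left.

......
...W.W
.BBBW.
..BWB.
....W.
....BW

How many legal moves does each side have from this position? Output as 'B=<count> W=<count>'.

Answer: B=5 W=5

Derivation:
-- B to move --
(0,2): no bracket -> illegal
(0,3): flips 1 -> legal
(0,4): flips 1 -> legal
(0,5): no bracket -> illegal
(1,2): no bracket -> illegal
(1,4): flips 1 -> legal
(2,5): flips 1 -> legal
(3,5): no bracket -> illegal
(4,2): no bracket -> illegal
(4,3): flips 1 -> legal
(4,5): no bracket -> illegal
(5,3): no bracket -> illegal
B mobility = 5
-- W to move --
(1,0): no bracket -> illegal
(1,1): flips 1 -> legal
(1,2): no bracket -> illegal
(1,4): no bracket -> illegal
(2,0): flips 3 -> legal
(2,5): no bracket -> illegal
(3,0): no bracket -> illegal
(3,1): flips 2 -> legal
(3,5): flips 1 -> legal
(4,1): no bracket -> illegal
(4,2): no bracket -> illegal
(4,3): no bracket -> illegal
(4,5): no bracket -> illegal
(5,3): flips 1 -> legal
W mobility = 5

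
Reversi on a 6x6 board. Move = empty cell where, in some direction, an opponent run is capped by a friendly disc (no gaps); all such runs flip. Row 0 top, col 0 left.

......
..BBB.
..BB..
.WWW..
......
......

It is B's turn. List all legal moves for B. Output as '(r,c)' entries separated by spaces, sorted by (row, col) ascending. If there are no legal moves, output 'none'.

Answer: (4,0) (4,1) (4,2) (4,3) (4,4)

Derivation:
(2,0): no bracket -> illegal
(2,1): no bracket -> illegal
(2,4): no bracket -> illegal
(3,0): no bracket -> illegal
(3,4): no bracket -> illegal
(4,0): flips 1 -> legal
(4,1): flips 1 -> legal
(4,2): flips 1 -> legal
(4,3): flips 1 -> legal
(4,4): flips 1 -> legal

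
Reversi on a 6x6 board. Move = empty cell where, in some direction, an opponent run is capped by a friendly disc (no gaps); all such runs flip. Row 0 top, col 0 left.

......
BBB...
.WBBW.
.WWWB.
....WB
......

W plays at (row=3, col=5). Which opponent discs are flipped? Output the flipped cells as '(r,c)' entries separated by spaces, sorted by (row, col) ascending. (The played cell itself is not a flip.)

Dir NW: first cell 'W' (not opp) -> no flip
Dir N: first cell '.' (not opp) -> no flip
Dir NE: edge -> no flip
Dir W: opp run (3,4) capped by W -> flip
Dir E: edge -> no flip
Dir SW: first cell 'W' (not opp) -> no flip
Dir S: opp run (4,5), next='.' -> no flip
Dir SE: edge -> no flip

Answer: (3,4)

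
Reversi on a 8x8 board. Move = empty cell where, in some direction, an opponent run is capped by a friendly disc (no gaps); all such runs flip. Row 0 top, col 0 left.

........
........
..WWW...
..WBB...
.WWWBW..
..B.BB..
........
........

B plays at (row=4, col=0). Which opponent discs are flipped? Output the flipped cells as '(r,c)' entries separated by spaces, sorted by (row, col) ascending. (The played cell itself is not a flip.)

Dir NW: edge -> no flip
Dir N: first cell '.' (not opp) -> no flip
Dir NE: first cell '.' (not opp) -> no flip
Dir W: edge -> no flip
Dir E: opp run (4,1) (4,2) (4,3) capped by B -> flip
Dir SW: edge -> no flip
Dir S: first cell '.' (not opp) -> no flip
Dir SE: first cell '.' (not opp) -> no flip

Answer: (4,1) (4,2) (4,3)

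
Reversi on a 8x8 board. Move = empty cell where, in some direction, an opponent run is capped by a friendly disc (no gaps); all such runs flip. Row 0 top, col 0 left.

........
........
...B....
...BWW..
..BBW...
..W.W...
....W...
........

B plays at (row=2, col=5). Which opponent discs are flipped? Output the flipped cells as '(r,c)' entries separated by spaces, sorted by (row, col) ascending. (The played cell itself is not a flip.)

Answer: (3,4)

Derivation:
Dir NW: first cell '.' (not opp) -> no flip
Dir N: first cell '.' (not opp) -> no flip
Dir NE: first cell '.' (not opp) -> no flip
Dir W: first cell '.' (not opp) -> no flip
Dir E: first cell '.' (not opp) -> no flip
Dir SW: opp run (3,4) capped by B -> flip
Dir S: opp run (3,5), next='.' -> no flip
Dir SE: first cell '.' (not opp) -> no flip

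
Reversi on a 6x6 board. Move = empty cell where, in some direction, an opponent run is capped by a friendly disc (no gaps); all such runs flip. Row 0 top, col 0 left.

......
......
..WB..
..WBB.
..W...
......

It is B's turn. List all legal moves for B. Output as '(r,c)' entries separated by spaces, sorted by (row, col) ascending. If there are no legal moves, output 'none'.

(1,1): flips 1 -> legal
(1,2): no bracket -> illegal
(1,3): no bracket -> illegal
(2,1): flips 1 -> legal
(3,1): flips 1 -> legal
(4,1): flips 1 -> legal
(4,3): no bracket -> illegal
(5,1): flips 1 -> legal
(5,2): no bracket -> illegal
(5,3): no bracket -> illegal

Answer: (1,1) (2,1) (3,1) (4,1) (5,1)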